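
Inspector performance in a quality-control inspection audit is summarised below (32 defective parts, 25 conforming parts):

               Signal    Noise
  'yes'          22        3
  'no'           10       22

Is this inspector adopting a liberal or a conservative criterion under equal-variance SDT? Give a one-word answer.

z(H) = 0.489, z(FA) = -1.175
c = −½·(z(H) + z(FA)) = 0.343
c > 0 → conservative criterion (biased toward responding “no”).

conservative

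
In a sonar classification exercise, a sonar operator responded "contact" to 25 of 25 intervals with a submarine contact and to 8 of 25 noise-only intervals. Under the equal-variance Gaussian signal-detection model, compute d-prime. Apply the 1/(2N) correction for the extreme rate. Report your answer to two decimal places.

The hit rate is 25/25 = 1, so apply the 1/(2N) correction: H → 1 − 1/(2·25) = 0.98000.
z(H) = z(0.98000) = 2.054
z(FA) = z(0.32000) = -0.468
d' = 2.054 − (-0.468) = 2.522

d-prime = 2.52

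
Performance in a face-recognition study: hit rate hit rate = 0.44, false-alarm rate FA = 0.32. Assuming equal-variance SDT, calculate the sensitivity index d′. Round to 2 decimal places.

d′ = 0.32

z(H) = -0.151
z(FA) = -0.468
d' = z(H) − z(FA) = -0.151 − (-0.468) = 0.317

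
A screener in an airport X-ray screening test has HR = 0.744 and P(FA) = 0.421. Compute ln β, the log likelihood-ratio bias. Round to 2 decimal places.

ln β = -0.20

z(H) = z(0.744) = 0.656
z(FA) = z(0.421) = -0.199
ln β = −½·[z(H)² − z(FA)²] = −0.5 × (0.430 − 0.040) = -0.195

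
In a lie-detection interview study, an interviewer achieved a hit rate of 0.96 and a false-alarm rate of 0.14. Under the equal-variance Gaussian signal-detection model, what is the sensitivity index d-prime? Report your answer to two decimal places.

d-prime = 2.83

z(0.96) = 1.7507, z(0.14) = -1.0803
d' = z(H) − z(FA) = 1.7507 − (-1.0803) = 2.8310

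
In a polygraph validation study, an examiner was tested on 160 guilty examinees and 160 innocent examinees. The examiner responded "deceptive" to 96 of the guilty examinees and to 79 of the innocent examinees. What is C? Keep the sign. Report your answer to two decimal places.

H = 96/160 = 0.6000
FA = 79/160 = 0.4938
z(0.6000) = 0.2533, z(0.4938) = -0.0155
c = −½·[z(H) + z(FA)] = −0.5 × (0.2533 + (-0.0155)) = -0.1189
c < 0: the examiner has a liberal response bias.

C = -0.12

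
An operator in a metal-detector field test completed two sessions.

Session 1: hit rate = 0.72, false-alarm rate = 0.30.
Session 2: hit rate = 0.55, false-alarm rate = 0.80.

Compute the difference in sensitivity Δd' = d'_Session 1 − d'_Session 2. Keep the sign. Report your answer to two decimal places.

Session 1: z(0.72) = 0.583, z(0.30) = -0.524, d' = 1.107
Session 2: z(0.55) = 0.126, z(0.80) = 0.842, d' = -0.716
Δd' = d'_Session 1 − d'_Session 2 = 1.107 − (-0.716) = 1.823
Session 1 has the higher sensitivity.

Δd' = 1.82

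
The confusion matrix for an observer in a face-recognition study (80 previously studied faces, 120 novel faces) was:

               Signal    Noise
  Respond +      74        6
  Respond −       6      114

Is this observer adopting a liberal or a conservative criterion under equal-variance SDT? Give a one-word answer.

z(H) = 1.440, z(FA) = -1.645
c = −½·(z(H) + z(FA)) = 0.1025
c > 0 → conservative criterion (biased toward responding “no”).

conservative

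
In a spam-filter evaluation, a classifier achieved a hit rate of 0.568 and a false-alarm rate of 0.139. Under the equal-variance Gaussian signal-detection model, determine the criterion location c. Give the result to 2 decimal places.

z(H) = 0.1713
z(FA) = -1.0848
c = −½·[z(H) + z(FA)] = −0.5 × (0.1713 + (-1.0848)) = 0.45675

c = 0.46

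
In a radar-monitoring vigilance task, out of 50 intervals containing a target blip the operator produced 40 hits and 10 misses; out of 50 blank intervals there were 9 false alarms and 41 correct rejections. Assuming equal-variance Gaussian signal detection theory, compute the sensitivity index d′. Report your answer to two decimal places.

H = 40/50 = 0.8000
FA = 9/50 = 0.1800
Φ⁻¹(0.8000) = 0.842, Φ⁻¹(0.1800) = -0.915
d' = z(H) − z(FA) = 0.842 − (-0.915) = 1.757

d′ = 1.76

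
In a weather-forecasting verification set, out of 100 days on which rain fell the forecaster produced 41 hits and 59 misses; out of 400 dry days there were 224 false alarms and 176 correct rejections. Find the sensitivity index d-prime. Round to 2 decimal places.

H = 41/100 = 0.4100
FA = 224/400 = 0.5600
z(H) = -0.2275
z(FA) = 0.1510
d' = z(H) − z(FA) = -0.2275 − 0.1510 = -0.3785

d-prime = -0.38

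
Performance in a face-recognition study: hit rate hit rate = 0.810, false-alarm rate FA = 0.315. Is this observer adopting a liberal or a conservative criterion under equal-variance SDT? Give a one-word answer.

z(H) = 0.878, z(FA) = -0.482
c = −½·(z(H) + z(FA)) = -0.198
c < 0 → liberal criterion (biased toward responding “yes”).

liberal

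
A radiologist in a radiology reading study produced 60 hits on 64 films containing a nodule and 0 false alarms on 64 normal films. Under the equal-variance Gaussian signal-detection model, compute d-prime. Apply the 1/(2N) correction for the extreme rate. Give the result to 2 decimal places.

d-prime = 3.95

The false-alarm rate is 0/64 = 0, so apply the 1/(2N) correction: FA → 1/(2·64) = 0.00781.
z(H) = z(0.93750) = 1.534
z(FA) = z(0.00781) = -2.418
d' = 1.534 − (-2.418) = 3.952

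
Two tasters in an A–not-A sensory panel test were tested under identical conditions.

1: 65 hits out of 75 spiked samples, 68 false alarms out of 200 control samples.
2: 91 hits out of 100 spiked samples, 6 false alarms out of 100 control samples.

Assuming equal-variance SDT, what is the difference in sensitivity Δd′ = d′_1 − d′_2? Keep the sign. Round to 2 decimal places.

1: z(0.8667) = 1.111, z(0.3400) = -0.412, d' = 1.523
2: z(0.9100) = 1.341, z(0.0600) = -1.555, d' = 2.896
Δd' = d'_1 − d'_2 = 1.523 − 2.896 = -1.373
2 has the higher sensitivity.

Δd′ = -1.37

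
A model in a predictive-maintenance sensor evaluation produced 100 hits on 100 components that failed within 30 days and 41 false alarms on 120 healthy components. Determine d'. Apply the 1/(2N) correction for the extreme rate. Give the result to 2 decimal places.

d' = 2.98

The hit rate is 100/100 = 1, so apply the 1/(2N) correction: H → 1 − 1/(2·100) = 0.99500.
z(H) = z(0.99500) = 2.576
z(FA) = z(0.34167) = -0.408
d' = 2.576 − (-0.408) = 2.984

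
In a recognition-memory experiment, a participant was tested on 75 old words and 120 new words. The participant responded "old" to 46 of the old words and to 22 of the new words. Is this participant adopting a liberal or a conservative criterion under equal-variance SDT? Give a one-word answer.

conservative

z(H) = 0.288, z(FA) = -0.903
c = −½·(z(H) + z(FA)) = 0.3075
c > 0 → conservative criterion (biased toward responding “no”).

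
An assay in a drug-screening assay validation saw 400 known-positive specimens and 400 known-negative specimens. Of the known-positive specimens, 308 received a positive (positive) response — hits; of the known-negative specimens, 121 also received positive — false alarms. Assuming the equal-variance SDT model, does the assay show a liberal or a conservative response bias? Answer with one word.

z(H) = 0.739, z(FA) = -0.517
c = −½·(z(H) + z(FA)) = -0.111
c < 0 → liberal criterion (biased toward responding “yes”).

liberal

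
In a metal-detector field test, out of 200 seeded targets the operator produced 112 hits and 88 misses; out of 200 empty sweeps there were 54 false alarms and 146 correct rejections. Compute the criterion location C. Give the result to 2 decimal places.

C = 0.23

H = 112/200 = 0.5600
FA = 54/200 = 0.2700
z(H) = z(0.5600) = 0.1510
z(FA) = z(0.2700) = -0.6128
c = −½·[z(H) + z(FA)] = −0.5 × (0.1510 + (-0.6128)) = 0.2309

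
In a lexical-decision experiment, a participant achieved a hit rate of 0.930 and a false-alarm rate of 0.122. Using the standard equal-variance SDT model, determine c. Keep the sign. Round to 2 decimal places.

c = -0.16

z(H) = 1.4758
z(FA) = -1.1650
c = −½·[z(H) + z(FA)] = −0.5 × (1.4758 + (-1.1650)) = -0.1554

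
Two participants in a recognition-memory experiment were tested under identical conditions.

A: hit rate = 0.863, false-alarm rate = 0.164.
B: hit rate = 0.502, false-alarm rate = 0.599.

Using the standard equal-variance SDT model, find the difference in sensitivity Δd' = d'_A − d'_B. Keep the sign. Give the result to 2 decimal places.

A: z(0.863) = 1.094, z(0.164) = -0.978, d' = 2.072
B: z(0.502) = 0.005, z(0.599) = 0.251, d' = -0.246
Δd' = d'_A − d'_B = 2.072 − (-0.246) = 2.318
A has the higher sensitivity.

Δd' = 2.32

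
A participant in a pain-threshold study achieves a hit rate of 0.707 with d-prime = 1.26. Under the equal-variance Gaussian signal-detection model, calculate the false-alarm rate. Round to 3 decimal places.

z(hit rate) = z(0.707) = 0.5446
z(FA) = z(H) − d' = 0.5446 − 1.26 = -0.7154
false-alarm rate = Φ(-0.7154) = 0.2372

false-alarm rate = 0.237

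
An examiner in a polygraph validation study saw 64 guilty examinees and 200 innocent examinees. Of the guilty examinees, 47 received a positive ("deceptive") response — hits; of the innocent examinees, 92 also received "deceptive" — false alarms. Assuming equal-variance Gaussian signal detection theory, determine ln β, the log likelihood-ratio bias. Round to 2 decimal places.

H = 47/64 = 0.7344
FA = 92/200 = 0.4600
z(0.7344) = 0.626, z(0.4600) = -0.100
ln β = −½·[z(H)² − z(FA)²] = −0.5 × (0.392 − 0.010) = -0.191

ln β = -0.19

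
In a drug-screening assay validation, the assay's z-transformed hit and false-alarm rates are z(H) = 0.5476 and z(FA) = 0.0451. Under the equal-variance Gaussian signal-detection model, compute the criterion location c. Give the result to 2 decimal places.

c = −½·[z(H) + z(FA)] = −½·(0.5476 + 0.0451) = -0.29635

c = -0.30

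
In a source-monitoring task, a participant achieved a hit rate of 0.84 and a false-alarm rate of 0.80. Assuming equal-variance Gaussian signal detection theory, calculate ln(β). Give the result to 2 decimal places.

Φ⁻¹(0.84) = 0.994, Φ⁻¹(0.80) = 0.842
ln β = −½·[z(H)² − z(FA)²] = −0.5 × (0.988 − 0.709) = -0.1395

ln β = -0.14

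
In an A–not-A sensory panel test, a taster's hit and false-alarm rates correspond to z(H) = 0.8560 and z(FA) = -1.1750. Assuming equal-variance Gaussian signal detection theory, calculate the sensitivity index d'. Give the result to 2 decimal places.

d' = z(H) − z(FA) = 0.8560 − (-1.1750) = 2.0310

d' = 2.03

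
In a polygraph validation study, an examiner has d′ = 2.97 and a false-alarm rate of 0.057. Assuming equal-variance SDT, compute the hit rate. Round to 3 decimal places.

z(false-alarm rate) = z(0.057) = -1.5805
z(H) = z(FA) + d' = -1.5805 + 2.97 = 1.3895
hit rate = Φ(1.3895) = 0.9177

hit rate = 0.918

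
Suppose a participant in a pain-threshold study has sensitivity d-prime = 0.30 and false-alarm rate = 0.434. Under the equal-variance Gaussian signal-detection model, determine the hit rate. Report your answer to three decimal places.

z(false-alarm rate) = z(0.434) = -0.1662
z(H) = z(FA) + d' = -0.1662 + 0.30 = 0.1338
hit rate = Φ(0.1338) = 0.5532

hit rate = 0.553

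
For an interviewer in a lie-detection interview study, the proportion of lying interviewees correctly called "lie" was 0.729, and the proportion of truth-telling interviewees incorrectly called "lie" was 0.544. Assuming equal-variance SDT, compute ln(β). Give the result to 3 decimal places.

Φ⁻¹(H) = Φ⁻¹(0.729) = 0.6098
Φ⁻¹(FA) = Φ⁻¹(0.544) = 0.1105
ln β = −½·[z(H)² − z(FA)²] = −0.5 × (0.3719 − 0.0122) = -0.17985

ln β = -0.180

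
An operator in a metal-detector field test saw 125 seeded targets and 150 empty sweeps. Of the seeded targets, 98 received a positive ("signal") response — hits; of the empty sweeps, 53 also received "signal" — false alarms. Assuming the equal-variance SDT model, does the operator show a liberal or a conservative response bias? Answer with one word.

liberal

z(H) = 0.786, z(FA) = -0.376
c = −½·(z(H) + z(FA)) = -0.205
c < 0 → liberal criterion (biased toward responding “yes”).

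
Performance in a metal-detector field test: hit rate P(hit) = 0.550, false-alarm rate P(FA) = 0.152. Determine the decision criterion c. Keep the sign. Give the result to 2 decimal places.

Φ⁻¹(H) = Φ⁻¹(0.550) = 0.126
Φ⁻¹(FA) = Φ⁻¹(0.152) = -1.028
c = −½·[z(H) + z(FA)] = −0.5 × (0.126 + (-1.028)) = 0.451

c = 0.45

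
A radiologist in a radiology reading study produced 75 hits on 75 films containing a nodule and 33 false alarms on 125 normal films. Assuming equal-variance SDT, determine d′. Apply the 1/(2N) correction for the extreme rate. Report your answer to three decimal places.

d′ = 3.106

The hit rate is 75/75 = 1, so apply the 1/(2N) correction: H → 1 − 1/(2·75) = 0.99333.
z(H) = z(0.99333) = 2.4746
z(FA) = z(0.26400) = -0.6311
d' = 2.4746 − (-0.6311) = 3.1057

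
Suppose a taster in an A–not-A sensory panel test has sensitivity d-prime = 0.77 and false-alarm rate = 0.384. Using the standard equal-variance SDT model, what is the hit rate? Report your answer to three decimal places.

z(false-alarm rate) = z(0.384) = -0.2950
z(H) = z(FA) + d' = -0.2950 + 0.77 = 0.4750
hit rate = Φ(0.4750) = 0.6826

hit rate = 0.683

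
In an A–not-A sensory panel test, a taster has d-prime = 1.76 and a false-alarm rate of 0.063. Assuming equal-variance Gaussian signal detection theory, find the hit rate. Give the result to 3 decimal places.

hit rate = 0.591

z(false-alarm rate) = z(0.063) = -1.5301
z(H) = z(FA) + d' = -1.5301 + 1.76 = 0.2299
hit rate = Φ(0.2299) = 0.5909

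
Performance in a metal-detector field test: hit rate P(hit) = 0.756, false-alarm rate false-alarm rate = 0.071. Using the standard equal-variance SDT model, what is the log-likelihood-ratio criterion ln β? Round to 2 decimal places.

Φ⁻¹(0.756) = 0.693, Φ⁻¹(0.071) = -1.468
ln β = −½·[z(H)² − z(FA)²] = −0.5 × (0.480 − 2.155) = 0.8375

ln β = 0.84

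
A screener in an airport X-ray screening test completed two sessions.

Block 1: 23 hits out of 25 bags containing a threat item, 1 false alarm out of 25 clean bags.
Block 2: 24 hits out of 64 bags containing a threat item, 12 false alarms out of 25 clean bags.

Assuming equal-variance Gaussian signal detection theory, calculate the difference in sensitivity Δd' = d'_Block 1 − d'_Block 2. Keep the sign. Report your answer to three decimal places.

Block 1: z(0.9200) = 1.4051, z(0.0400) = -1.7507, d' = 3.1558
Block 2: z(0.3750) = -0.3186, z(0.4800) = -0.0502, d' = -0.2684
Δd' = d'_Block 1 − d'_Block 2 = 3.1558 − (-0.2684) = 3.4242
Block 1 has the higher sensitivity.

Δd' = 3.424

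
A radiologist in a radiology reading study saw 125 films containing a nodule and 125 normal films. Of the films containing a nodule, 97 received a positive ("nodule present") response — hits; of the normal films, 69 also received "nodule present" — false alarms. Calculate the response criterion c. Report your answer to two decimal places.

H = 97/125 = 0.7760
FA = 69/125 = 0.5520
Φ⁻¹(H) = Φ⁻¹(0.7760) = 0.7588
Φ⁻¹(FA) = Φ⁻¹(0.5520) = 0.1307
c = −½·[z(H) + z(FA)] = −0.5 × (0.7588 + 0.1307) = -0.44475

c = -0.44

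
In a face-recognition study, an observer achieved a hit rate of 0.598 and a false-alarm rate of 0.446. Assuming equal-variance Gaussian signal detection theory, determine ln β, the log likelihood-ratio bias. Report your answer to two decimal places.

z(0.598) = 0.248, z(0.446) = -0.136
ln β = −½·[z(H)² − z(FA)²] = −0.5 × (0.062 − 0.018) = -0.022

ln β = -0.02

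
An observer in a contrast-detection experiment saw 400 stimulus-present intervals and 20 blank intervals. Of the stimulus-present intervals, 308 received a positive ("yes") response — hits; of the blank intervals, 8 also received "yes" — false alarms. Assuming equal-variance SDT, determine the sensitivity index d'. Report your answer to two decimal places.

d' = 0.99

H = 308/400 = 0.7700
FA = 8/20 = 0.4000
z(H) = z(0.7700) = 0.7388
z(FA) = z(0.4000) = -0.2533
d' = z(H) − z(FA) = 0.7388 − (-0.2533) = 0.9921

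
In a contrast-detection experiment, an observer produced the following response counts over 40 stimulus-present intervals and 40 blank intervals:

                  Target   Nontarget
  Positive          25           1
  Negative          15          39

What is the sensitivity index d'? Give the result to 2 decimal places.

H = 25/40 = 0.6250
FA = 1/40 = 0.0250
z(H) = z(0.6250) = 0.3186
z(FA) = z(0.0250) = -1.9600
d' = z(H) − z(FA) = 0.3186 − (-1.9600) = 2.2786

d' = 2.28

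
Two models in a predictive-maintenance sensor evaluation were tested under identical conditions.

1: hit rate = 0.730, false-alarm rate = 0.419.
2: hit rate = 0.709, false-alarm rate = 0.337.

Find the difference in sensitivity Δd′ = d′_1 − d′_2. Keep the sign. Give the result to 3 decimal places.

Δd′ = -0.154

1: z(0.730) = 0.6128, z(0.419) = -0.2045, d' = 0.8173
2: z(0.709) = 0.5505, z(0.337) = -0.4207, d' = 0.9712
Δd' = d'_1 − d'_2 = 0.8173 − 0.9712 = -0.1539
2 has the higher sensitivity.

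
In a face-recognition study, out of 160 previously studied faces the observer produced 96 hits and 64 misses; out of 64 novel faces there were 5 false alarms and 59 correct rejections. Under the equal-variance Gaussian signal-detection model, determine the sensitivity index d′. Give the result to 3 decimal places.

H = 96/160 = 0.6000
FA = 5/64 = 0.0781
Φ⁻¹(H) = 0.2533
Φ⁻¹(FA) = -1.4180
d' = z(H) − z(FA) = 0.2533 − (-1.4180) = 1.6713

d′ = 1.671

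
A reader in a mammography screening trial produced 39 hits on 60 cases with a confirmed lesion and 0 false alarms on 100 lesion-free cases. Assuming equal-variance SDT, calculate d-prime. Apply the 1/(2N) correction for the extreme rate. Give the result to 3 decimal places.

The false-alarm rate is 0/100 = 0, so apply the 1/(2N) correction: FA → 1/(2·100) = 0.00500.
z(H) = z(0.65000) = 0.3853
z(FA) = z(0.00500) = -2.5758
d' = 0.3853 − (-2.5758) = 2.9611

d-prime = 2.961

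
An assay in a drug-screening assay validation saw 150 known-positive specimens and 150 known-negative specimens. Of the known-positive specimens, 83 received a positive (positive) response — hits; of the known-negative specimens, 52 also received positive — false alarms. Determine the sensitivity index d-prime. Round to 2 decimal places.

H = 83/150 = 0.5533
FA = 52/150 = 0.3467
Φ⁻¹(H) = Φ⁻¹(0.5533) = 0.1340
Φ⁻¹(FA) = Φ⁻¹(0.3467) = -0.3942
d' = z(H) − z(FA) = 0.1340 − (-0.3942) = 0.5282

d-prime = 0.53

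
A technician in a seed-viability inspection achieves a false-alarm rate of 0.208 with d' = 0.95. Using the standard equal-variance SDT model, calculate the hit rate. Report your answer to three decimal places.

hit rate = 0.554

z(false-alarm rate) = z(0.208) = -0.8134
z(H) = z(FA) + d' = -0.8134 + 0.95 = 0.1366
hit rate = Φ(0.1366) = 0.5543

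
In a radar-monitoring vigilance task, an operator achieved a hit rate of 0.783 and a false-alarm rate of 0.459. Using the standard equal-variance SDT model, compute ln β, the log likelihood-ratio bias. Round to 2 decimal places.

ln β = -0.30

Φ⁻¹(H) = Φ⁻¹(0.783) = 0.782
Φ⁻¹(FA) = Φ⁻¹(0.459) = -0.103
ln β = −½·[z(H)² − z(FA)²] = −0.5 × (0.612 − 0.011) = -0.3005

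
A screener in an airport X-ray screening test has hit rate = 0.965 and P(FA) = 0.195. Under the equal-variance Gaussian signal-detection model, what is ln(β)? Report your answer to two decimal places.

z(0.965) = 1.812, z(0.195) = -0.860
ln β = −½·[z(H)² − z(FA)²] = −0.5 × (3.283 − 0.740) = -1.2715

ln β = -1.27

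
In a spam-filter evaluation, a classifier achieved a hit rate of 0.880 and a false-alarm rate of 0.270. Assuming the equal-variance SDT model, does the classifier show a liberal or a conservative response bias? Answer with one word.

liberal

z(H) = 1.175, z(FA) = -0.613
c = −½·(z(H) + z(FA)) = -0.281
c < 0 → liberal criterion (biased toward responding “yes”).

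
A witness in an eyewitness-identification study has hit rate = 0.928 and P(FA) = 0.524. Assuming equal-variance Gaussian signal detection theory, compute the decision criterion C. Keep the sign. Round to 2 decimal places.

C = -0.76

z(0.928) = 1.461, z(0.524) = 0.060
c = −½·[z(H) + z(FA)] = −0.5 × (1.461 + 0.060) = -0.7605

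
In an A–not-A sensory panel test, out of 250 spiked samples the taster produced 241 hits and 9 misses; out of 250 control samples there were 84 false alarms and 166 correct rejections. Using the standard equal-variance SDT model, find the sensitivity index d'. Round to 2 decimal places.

d' = 2.22

H = 241/250 = 0.9640
FA = 84/250 = 0.3360
z(H) = z(0.9640) = 1.7991
z(FA) = z(0.3360) = -0.4234
d' = z(H) − z(FA) = 1.7991 − (-0.4234) = 2.2225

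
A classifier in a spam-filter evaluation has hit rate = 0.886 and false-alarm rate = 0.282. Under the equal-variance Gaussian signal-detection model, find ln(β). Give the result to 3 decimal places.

Φ⁻¹(H) = 1.2055
Φ⁻¹(FA) = -0.5769
ln β = −½·[z(H)² − z(FA)²] = −0.5 × (1.4532 − 0.3328) = -0.5602

ln β = -0.560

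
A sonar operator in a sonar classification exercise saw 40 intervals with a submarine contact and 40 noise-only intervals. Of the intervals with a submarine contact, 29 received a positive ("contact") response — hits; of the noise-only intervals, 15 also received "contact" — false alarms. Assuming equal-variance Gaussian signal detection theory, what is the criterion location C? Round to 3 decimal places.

H = 29/40 = 0.7250
FA = 15/40 = 0.3750
z(H) = z(0.7250) = 0.5978
z(FA) = z(0.3750) = -0.3186
c = −½·[z(H) + z(FA)] = −0.5 × (0.5978 + (-0.3186)) = -0.1396
c < 0: the sonar operator has a liberal response bias.

C = -0.140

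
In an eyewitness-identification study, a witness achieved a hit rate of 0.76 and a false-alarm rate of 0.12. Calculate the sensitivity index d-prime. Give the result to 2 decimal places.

d-prime = 1.88

Φ⁻¹(H) = Φ⁻¹(0.76) = 0.7063
Φ⁻¹(FA) = Φ⁻¹(0.12) = -1.1750
d' = z(H) − z(FA) = 0.7063 − (-1.1750) = 1.8813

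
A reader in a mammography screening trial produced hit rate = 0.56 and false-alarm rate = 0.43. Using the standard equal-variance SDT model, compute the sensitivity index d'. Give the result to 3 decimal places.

z(H) = z(0.56) = 0.1510
z(FA) = z(0.43) = -0.1764
d' = z(H) − z(FA) = 0.1510 − (-0.1764) = 0.3274

d' = 0.327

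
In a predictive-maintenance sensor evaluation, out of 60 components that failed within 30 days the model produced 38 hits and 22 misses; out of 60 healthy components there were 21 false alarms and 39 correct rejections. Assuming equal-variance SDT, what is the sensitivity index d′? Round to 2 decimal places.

H = 38/60 = 0.6333
FA = 21/60 = 0.3500
z(H) = z(0.6333) = 0.341
z(FA) = z(0.3500) = -0.385
d' = z(H) − z(FA) = 0.341 − (-0.385) = 0.726

d′ = 0.73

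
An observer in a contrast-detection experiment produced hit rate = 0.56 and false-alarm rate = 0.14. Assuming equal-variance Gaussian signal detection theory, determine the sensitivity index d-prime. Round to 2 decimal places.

d-prime = 1.23

z(H) = 0.1510
z(FA) = -1.0803
d' = z(H) − z(FA) = 0.1510 − (-1.0803) = 1.2313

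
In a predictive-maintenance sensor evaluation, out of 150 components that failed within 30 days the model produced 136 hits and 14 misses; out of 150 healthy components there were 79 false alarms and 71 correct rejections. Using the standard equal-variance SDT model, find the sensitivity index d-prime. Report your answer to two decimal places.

H = 136/150 = 0.9067
FA = 79/150 = 0.5267
z(H) = 1.3207
z(FA) = 0.0670
d' = z(H) − z(FA) = 1.3207 − 0.0670 = 1.2537

d-prime = 1.25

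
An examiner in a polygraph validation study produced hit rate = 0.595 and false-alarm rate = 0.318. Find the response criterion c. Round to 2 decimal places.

c = 0.12

z(H) = 0.2404
z(FA) = -0.4733
c = −½·[z(H) + z(FA)] = −0.5 × (0.2404 + (-0.4733)) = 0.11645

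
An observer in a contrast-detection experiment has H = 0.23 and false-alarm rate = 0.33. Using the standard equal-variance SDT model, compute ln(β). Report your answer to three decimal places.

ln β = -0.176

Φ⁻¹(H) = Φ⁻¹(0.23) = -0.7388
Φ⁻¹(FA) = Φ⁻¹(0.33) = -0.4399
ln β = −½·[z(H)² − z(FA)²] = −0.5 × (0.5458 − 0.1935) = -0.17615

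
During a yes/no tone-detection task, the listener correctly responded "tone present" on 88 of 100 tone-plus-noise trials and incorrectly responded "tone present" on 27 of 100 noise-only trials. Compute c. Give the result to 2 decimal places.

H = 88/100 = 0.8800
FA = 27/100 = 0.2700
Φ⁻¹(H) = 1.1750
Φ⁻¹(FA) = -0.6128
c = −½·[z(H) + z(FA)] = −0.5 × (1.1750 + (-0.6128)) = -0.2811
c < 0: the listener has a liberal response bias.

c = -0.28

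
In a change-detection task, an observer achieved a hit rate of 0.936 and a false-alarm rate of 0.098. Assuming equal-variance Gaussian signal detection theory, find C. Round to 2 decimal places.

C = -0.11

z(H) = 1.5220
z(FA) = -1.2930
c = −½·[z(H) + z(FA)] = −0.5 × (1.5220 + (-1.2930)) = -0.1145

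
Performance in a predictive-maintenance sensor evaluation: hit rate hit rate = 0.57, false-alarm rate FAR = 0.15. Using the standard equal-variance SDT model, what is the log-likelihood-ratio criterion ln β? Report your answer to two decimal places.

ln β = 0.52

Φ⁻¹(H) = Φ⁻¹(0.57) = 0.176
Φ⁻¹(FA) = Φ⁻¹(0.15) = -1.036
ln β = −½·[z(H)² − z(FA)²] = −0.5 × (0.031 − 1.073) = 0.521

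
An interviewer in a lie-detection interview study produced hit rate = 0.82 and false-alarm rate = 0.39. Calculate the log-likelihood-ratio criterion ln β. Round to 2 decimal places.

Φ⁻¹(H) = 0.915
Φ⁻¹(FA) = -0.279
ln β = −½·[z(H)² − z(FA)²] = −0.5 × (0.837 − 0.078) = -0.3795

ln β = -0.38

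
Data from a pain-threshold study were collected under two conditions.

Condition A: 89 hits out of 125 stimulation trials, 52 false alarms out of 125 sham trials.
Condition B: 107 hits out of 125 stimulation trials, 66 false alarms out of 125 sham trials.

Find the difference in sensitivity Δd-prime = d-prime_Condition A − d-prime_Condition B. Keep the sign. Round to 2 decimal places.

Condition A: z(0.7120) = 0.559, z(0.4160) = -0.212, d' = 0.771
Condition B: z(0.8560) = 1.063, z(0.5280) = 0.070, d' = 0.993
Δd' = d'_Condition A − d'_Condition B = 0.771 − 0.993 = -0.222
Condition B has the higher sensitivity.

Δd-prime = -0.22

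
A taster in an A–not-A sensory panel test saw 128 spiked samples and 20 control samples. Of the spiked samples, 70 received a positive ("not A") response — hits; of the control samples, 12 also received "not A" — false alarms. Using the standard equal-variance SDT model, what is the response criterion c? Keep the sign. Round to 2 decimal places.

H = 70/128 = 0.5469
FA = 12/20 = 0.6000
z(H) = 0.118
z(FA) = 0.253
c = −½·[z(H) + z(FA)] = −0.5 × (0.118 + 0.253) = -0.1855

c = -0.19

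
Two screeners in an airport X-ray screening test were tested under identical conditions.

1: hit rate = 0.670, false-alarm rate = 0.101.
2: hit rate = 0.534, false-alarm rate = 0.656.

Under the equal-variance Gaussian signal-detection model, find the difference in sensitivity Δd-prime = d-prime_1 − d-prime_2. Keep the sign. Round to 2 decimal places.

Δd-prime = 2.03

1: z(0.670) = 0.440, z(0.101) = -1.276, d' = 1.716
2: z(0.534) = 0.085, z(0.656) = 0.402, d' = -0.317
Δd' = d'_1 − d'_2 = 1.716 − (-0.317) = 2.033
1 has the higher sensitivity.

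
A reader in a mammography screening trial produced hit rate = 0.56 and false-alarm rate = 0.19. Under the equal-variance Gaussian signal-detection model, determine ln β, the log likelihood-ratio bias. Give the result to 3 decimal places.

z(H) = 0.1510
z(FA) = -0.8779
ln β = −½·[z(H)² − z(FA)²] = −0.5 × (0.0228 − 0.7707) = 0.37395

ln β = 0.374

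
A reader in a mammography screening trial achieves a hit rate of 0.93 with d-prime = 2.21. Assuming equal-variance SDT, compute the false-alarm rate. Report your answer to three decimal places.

false-alarm rate = 0.231

z(hit rate) = z(0.93) = 1.4758
z(FA) = z(H) − d' = 1.4758 − 2.21 = -0.7342
false-alarm rate = Φ(-0.7342) = 0.2314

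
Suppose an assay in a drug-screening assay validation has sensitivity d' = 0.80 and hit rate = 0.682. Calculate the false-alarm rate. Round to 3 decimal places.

false-alarm rate = 0.372

z(hit rate) = z(0.682) = 0.4733
z(FA) = z(H) − d' = 0.4733 − 0.80 = -0.3267
false-alarm rate = Φ(-0.3267) = 0.3719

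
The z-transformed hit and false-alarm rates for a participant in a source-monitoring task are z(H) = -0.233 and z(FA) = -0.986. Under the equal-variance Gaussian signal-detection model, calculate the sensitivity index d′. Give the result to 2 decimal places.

d′ = 0.75

d' = z(H) − z(FA) = -0.233 − (-0.986) = 0.753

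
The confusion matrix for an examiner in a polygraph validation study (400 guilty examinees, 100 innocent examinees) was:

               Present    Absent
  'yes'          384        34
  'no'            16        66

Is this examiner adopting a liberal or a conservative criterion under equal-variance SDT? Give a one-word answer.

liberal

z(H) = 1.751, z(FA) = -0.412
c = −½·(z(H) + z(FA)) = -0.6695
c < 0 → liberal criterion (biased toward responding “yes”).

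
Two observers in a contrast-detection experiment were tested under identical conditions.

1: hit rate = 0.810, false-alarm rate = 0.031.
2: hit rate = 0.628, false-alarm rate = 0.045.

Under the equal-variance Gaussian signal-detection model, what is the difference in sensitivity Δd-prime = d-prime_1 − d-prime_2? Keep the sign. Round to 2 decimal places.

Δd-prime = 0.72

1: z(0.810) = 0.878, z(0.031) = -1.866, d' = 2.744
2: z(0.628) = 0.327, z(0.045) = -1.695, d' = 2.022
Δd' = d'_1 − d'_2 = 2.744 − 2.022 = 0.722
1 has the higher sensitivity.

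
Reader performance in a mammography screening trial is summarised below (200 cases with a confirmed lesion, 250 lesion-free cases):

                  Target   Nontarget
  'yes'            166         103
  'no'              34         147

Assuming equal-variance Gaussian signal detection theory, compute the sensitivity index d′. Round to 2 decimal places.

H = 166/200 = 0.8300
FA = 103/250 = 0.4120
Φ⁻¹(0.8300) = 0.9542, Φ⁻¹(0.4120) = -0.2224
d' = z(H) − z(FA) = 0.9542 − (-0.2224) = 1.1766

d′ = 1.18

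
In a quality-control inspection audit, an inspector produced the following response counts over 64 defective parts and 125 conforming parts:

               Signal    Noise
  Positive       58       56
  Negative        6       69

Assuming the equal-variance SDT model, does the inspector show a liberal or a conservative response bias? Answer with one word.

liberal

z(H) = 1.318, z(FA) = -0.131
c = −½·(z(H) + z(FA)) = -0.5935
c < 0 → liberal criterion (biased toward responding “yes”).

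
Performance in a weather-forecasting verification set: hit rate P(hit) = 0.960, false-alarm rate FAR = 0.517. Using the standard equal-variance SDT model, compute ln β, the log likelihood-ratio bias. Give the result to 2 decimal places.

Φ⁻¹(H) = 1.751
Φ⁻¹(FA) = 0.043
ln β = −½·[z(H)² − z(FA)²] = −0.5 × (3.066 − 0.002) = -1.532

ln β = -1.53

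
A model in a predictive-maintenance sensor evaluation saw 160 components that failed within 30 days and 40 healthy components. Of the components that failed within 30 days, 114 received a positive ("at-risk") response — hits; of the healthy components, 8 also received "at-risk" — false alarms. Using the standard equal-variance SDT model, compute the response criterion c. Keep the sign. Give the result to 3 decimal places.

c = 0.140

H = 114/160 = 0.7125
FA = 8/40 = 0.2000
Φ⁻¹(H) = 0.5607
Φ⁻¹(FA) = -0.8416
c = −½·[z(H) + z(FA)] = −0.5 × (0.5607 + (-0.8416)) = 0.14045
c > 0: the model has a conservative response bias.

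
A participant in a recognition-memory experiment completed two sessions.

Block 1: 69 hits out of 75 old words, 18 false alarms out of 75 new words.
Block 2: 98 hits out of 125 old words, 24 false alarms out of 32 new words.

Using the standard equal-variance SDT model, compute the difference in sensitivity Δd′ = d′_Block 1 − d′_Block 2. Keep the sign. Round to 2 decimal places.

Δd′ = 2.00

Block 1: z(0.9200) = 1.405, z(0.2400) = -0.706, d' = 2.111
Block 2: z(0.7840) = 0.786, z(0.7500) = 0.674, d' = 0.112
Δd' = d'_Block 1 − d'_Block 2 = 2.111 − 0.112 = 1.999
Block 1 has the higher sensitivity.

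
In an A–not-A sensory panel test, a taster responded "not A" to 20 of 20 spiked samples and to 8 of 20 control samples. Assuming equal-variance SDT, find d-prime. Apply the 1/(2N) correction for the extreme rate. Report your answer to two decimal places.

The hit rate is 20/20 = 1, so apply the 1/(2N) correction: H → 1 − 1/(2·20) = 0.97500.
z(H) = z(0.97500) = 1.960
z(FA) = z(0.40000) = -0.253
d' = 1.960 − (-0.253) = 2.213

d-prime = 2.21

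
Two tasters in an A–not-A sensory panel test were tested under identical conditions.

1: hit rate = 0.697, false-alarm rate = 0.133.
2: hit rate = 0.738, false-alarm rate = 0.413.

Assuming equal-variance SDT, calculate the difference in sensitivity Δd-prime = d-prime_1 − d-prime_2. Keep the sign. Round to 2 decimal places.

1: z(0.697) = 0.516, z(0.133) = -1.112, d' = 1.628
2: z(0.738) = 0.637, z(0.413) = -0.220, d' = 0.857
Δd' = d'_1 − d'_2 = 1.628 − 0.857 = 0.771
1 has the higher sensitivity.

Δd-prime = 0.77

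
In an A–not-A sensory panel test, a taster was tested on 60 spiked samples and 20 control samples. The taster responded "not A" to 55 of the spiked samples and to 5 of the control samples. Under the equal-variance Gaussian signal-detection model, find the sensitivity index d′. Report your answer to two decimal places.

d′ = 2.06

H = 55/60 = 0.9167
FA = 5/20 = 0.2500
z(0.9167) = 1.3832, z(0.2500) = -0.6745
d' = z(H) − z(FA) = 1.3832 − (-0.6745) = 2.0577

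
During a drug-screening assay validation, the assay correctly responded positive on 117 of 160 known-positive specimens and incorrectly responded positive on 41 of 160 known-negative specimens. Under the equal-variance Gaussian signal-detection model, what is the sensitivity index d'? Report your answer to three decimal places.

H = 117/160 = 0.7312
FA = 41/160 = 0.2562
z(H) = z(0.7312) = 0.6164
z(FA) = z(0.2562) = -0.6551
d' = z(H) − z(FA) = 0.6164 − (-0.6551) = 1.2715

d' = 1.272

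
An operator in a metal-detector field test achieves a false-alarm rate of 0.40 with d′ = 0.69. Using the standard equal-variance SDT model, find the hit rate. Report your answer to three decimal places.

z(false-alarm rate) = z(0.40) = -0.2533
z(H) = z(FA) + d' = -0.2533 + 0.69 = 0.4367
hit rate = Φ(0.4367) = 0.6688

hit rate = 0.669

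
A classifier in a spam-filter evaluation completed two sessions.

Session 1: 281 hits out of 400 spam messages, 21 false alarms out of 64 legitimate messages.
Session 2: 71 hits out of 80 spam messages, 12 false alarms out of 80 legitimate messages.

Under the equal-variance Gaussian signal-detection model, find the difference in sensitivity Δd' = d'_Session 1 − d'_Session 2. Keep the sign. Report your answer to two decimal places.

Δd' = -1.27

Session 1: z(0.7025) = 0.532, z(0.3281) = -0.445, d' = 0.977
Session 2: z(0.8875) = 1.213, z(0.1500) = -1.036, d' = 2.249
Δd' = d'_Session 1 − d'_Session 2 = 0.977 − 2.249 = -1.272
Session 2 has the higher sensitivity.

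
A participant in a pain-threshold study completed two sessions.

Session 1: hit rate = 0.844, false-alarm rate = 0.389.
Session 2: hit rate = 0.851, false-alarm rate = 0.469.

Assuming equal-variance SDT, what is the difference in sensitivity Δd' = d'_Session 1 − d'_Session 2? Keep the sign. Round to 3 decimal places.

Δd' = 0.174

Session 1: z(0.844) = 1.0110, z(0.389) = -0.2819, d' = 1.2929
Session 2: z(0.851) = 1.0407, z(0.469) = -0.0778, d' = 1.1185
Δd' = d'_Session 1 − d'_Session 2 = 1.2929 − 1.1185 = 0.1744
Session 1 has the higher sensitivity.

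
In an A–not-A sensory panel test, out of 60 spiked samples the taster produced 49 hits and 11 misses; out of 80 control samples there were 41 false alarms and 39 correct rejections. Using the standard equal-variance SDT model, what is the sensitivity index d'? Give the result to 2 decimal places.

H = 49/60 = 0.8167
FA = 41/80 = 0.5125
z(H) = z(0.8167) = 0.903
z(FA) = z(0.5125) = 0.031
d' = z(H) − z(FA) = 0.903 − 0.031 = 0.872

d' = 0.87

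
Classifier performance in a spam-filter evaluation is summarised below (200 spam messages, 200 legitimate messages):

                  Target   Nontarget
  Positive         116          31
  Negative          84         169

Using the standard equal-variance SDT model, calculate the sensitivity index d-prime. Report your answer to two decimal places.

H = 116/200 = 0.5800
FA = 31/200 = 0.1550
z(0.5800) = 0.202, z(0.1550) = -1.015
d' = z(H) − z(FA) = 0.202 − (-1.015) = 1.217

d-prime = 1.22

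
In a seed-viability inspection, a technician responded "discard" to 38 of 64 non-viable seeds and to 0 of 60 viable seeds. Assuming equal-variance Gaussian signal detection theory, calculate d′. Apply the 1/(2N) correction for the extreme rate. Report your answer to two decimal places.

d′ = 2.63

The false-alarm rate is 0/60 = 0, so apply the 1/(2N) correction: FA → 1/(2·60) = 0.00833.
z(H) = z(0.59375) = 0.237
z(FA) = z(0.00833) = -2.394
d' = 0.237 − (-2.394) = 2.631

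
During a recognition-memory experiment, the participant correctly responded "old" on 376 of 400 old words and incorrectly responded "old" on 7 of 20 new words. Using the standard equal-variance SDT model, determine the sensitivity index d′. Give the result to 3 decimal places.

H = 376/400 = 0.9400
FA = 7/20 = 0.3500
Φ⁻¹(H) = Φ⁻¹(0.9400) = 1.5548
Φ⁻¹(FA) = Φ⁻¹(0.3500) = -0.3853
d' = z(H) − z(FA) = 1.5548 − (-0.3853) = 1.9401

d′ = 1.940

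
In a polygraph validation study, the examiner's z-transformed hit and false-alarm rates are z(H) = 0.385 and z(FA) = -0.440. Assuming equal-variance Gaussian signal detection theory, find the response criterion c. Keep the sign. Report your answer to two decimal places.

c = −½·[z(H) + z(FA)] = −½·(0.385 + (-0.440)) = 0.0275

c = 0.03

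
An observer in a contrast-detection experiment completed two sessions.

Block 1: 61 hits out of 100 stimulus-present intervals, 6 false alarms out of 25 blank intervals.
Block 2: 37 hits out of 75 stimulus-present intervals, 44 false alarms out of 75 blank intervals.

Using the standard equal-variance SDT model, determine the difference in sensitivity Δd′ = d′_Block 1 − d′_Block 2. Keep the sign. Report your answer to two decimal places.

Δd′ = 1.22

Block 1: z(0.6100) = 0.279, z(0.2400) = -0.706, d' = 0.985
Block 2: z(0.4933) = -0.017, z(0.5867) = 0.219, d' = -0.236
Δd' = d'_Block 1 − d'_Block 2 = 0.985 − (-0.236) = 1.221
Block 1 has the higher sensitivity.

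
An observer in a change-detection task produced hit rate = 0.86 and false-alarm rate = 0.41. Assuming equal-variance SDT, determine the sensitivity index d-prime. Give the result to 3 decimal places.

Φ⁻¹(0.86) = 1.0803, Φ⁻¹(0.41) = -0.2275
d' = z(H) − z(FA) = 1.0803 − (-0.2275) = 1.3078

d-prime = 1.308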